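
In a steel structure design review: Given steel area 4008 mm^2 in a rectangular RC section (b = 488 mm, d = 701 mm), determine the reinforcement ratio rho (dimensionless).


rho = As / (b * d)
= 4008 / (488 * 701)
= 4008 / 342088
= 0.011716 (dimensionless)

0.011716 (dimensionless)


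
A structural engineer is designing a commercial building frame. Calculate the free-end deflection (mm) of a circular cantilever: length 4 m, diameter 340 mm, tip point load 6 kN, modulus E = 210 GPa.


I = pi * d^4 / 64 = pi * 340^4 / 64 = 655972400.05 mm^4
L = 4000.0 mm, P = 6000.0 N, E = 210000.0 MPa
delta = P * L^3 / (3 * E * I)
= 6000.0 * 4000.0^3 / (3 * 210000.0 * 655972400.05)
= 0.9292 mm

0.9292 mm


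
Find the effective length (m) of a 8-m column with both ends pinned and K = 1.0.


L_eff = K * L
= 1.0 * 8
= 8.0 m

8.0 m


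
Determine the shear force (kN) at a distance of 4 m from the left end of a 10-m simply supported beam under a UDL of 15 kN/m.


R_A = w * L / 2 = 15 * 10 / 2 = 75.0 kN
V(x) = R_A - w * x = 75.0 - 15 * 4
= 15.0 kN

15.0 kN


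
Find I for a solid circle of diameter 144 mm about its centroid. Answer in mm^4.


r = d / 2 = 144 / 2 = 72.0 mm
I = pi * r^4 / 4 = pi * 72.0^4 / 4
= 21106677.15 mm^4

21106677.15 mm^4


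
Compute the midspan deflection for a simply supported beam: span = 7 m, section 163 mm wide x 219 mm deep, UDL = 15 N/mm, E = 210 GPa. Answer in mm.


I = 163 * 219^3 / 12 = 142671984.75 mm^4
L = 7000.0 mm, w = 15 N/mm, E = 210000.0 MPa
delta = 5 * w * L^4 / (384 * E * I)
= 5 * 15 * 7000.0^4 / (384 * 210000.0 * 142671984.75)
= 15.6518 mm

15.6518 mm


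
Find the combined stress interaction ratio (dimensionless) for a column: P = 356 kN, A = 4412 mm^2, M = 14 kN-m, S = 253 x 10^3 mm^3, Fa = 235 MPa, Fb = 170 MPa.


f_a = P / A = 356000.0 / 4412 = 80.689 MPa
f_b = M / S = 14000000.0 / 253000.0 = 55.336 MPa
Ratio = f_a / Fa + f_b / Fb
= 80.689 / 235 + 55.336 / 170
= 0.6689 (dimensionless)

0.6689 (dimensionless)


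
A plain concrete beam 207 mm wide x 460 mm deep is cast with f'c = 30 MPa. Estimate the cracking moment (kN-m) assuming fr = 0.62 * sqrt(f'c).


fr = 0.62 * sqrt(30) = 0.62 * 5.4772 = 3.3959 MPa
I = 207 * 460^3 / 12 = 1679046000.0 mm^4
y_t = 230.0 mm
M_cr = fr * I / y_t = 3.3959 * 1679046000.0 / 230.0 N-mm
= 24.7906 kN-m

24.7906 kN-m


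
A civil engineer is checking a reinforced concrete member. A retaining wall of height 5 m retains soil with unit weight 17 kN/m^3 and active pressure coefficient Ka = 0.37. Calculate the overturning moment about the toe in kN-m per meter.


Pa = 0.5 * Ka * gamma * H^2
= 0.5 * 0.37 * 17 * 5^2
= 78.625 kN/m
Arm = H / 3 = 5 / 3 = 1.6667 m
Mo = Pa * arm = Pa * H / 3 = 78.625 * 5 / 3 = 131.0417 kN-m/m

131.0417 kN-m/m


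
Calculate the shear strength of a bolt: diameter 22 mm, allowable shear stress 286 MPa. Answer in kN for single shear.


A = pi * d^2 / 4 = pi * 22^2 / 4 = 380.1327 mm^2
V = f_v * A / 1000 = 286 * 380.1327 / 1000
= 108.718 kN

108.718 kN


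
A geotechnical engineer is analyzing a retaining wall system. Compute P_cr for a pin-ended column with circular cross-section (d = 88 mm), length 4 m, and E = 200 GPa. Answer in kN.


I = pi * d^4 / 64 = 2943747.71 mm^4
L = 4000.0 mm
P_cr = pi^2 * E * I / L^2
= 9.8696 * 200000.0 * 2943747.71 / 4000.0^2
= 363170.32 N = 363.1703 kN

363.1703 kN


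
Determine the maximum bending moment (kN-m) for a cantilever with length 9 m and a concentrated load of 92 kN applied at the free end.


For a cantilever with a point load at the free end:
M_max = P * L = 92 * 9 = 828 kN-m

828 kN-m


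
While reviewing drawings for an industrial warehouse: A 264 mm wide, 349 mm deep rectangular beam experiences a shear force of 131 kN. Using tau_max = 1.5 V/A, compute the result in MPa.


A = b * h = 264 * 349 = 92136 mm^2
V = 131 kN = 131000.0 N
tau_max = 1.5 * V / A = 1.5 * 131000.0 / 92136
= 2.1327 MPa

2.1327 MPa


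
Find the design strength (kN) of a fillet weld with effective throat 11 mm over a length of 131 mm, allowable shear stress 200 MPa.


Strength = throat * length * allowable stress
= 11 * 131 * 200 N
= 288200 N
= 288.2 kN

288.2 kN


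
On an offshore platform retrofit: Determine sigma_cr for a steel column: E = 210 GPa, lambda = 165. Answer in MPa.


sigma_cr = pi^2 * E / lambda^2
= 9.8696 * 210000.0 / 165^2
= 9.8696 * 210000.0 / 27225
= 76.1292 MPa

76.1292 MPa


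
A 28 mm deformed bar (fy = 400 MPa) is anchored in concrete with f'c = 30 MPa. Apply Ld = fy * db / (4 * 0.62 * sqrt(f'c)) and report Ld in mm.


Ld = (fy * db) / (4 * 0.62 * sqrt(f'c))
= (400 * 28) / (4 * 0.62 * sqrt(30))
= 11200 / 13.5835
= 824.53 mm

824.53 mm


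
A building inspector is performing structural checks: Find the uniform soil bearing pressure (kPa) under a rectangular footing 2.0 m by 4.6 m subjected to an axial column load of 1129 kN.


A = 2.0 * 4.6 = 9.2 m^2
q = P / A = 1129 / 9.2
= 122.7174 kPa

122.7174 kPa


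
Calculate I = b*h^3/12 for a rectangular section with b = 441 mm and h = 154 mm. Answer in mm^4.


I = b * h^3 / 12
= 441 * 154^3 / 12
= 441 * 3652264 / 12
= 134220702.0 mm^4

134220702.0 mm^4


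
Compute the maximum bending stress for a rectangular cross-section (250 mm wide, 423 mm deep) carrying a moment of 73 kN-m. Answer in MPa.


I = b * h^3 / 12 = 250 * 423^3 / 12 = 1576811812.5 mm^4
y = h / 2 = 423 / 2 = 211.5 mm
M = 73 kN-m = 73000000.0 N-mm
sigma = M * y / I = 73000000.0 * 211.5 / 1576811812.5
= 9.79 MPa

9.79 MPa


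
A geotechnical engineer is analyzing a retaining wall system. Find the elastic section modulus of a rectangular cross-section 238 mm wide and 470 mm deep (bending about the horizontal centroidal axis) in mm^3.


S = b * h^2 / 6
= 238 * 470^2 / 6
= 238 * 220900 / 6
= 8762366.67 mm^3

8762366.67 mm^3


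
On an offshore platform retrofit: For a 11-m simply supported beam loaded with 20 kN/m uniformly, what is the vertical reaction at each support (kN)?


Total load = w * L = 20 * 11 = 220 kN
By symmetry, each reaction R = total / 2 = 220 / 2 = 110.0 kN

110.0 kN


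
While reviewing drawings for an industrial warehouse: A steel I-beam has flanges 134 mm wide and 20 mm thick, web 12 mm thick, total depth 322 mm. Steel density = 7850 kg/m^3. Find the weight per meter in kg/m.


A_flanges = 2 * 134 * 20 = 5360 mm^2
A_web = (322 - 2 * 20) * 12 = 3384 mm^2
A_total = 5360 + 3384 = 8744 mm^2 = 0.008744 m^2
Weight = rho * A = 7850 * 0.008744 = 68.6404 kg/m

68.6404 kg/m


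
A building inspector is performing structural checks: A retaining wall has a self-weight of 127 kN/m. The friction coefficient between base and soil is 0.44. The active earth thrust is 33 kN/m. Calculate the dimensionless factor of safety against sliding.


Resisting force = mu * W = 0.44 * 127 = 55.88 kN/m
FOS = Resisting / Driving = 55.88 / 33
= 1.6933 (dimensionless)

1.6933 (dimensionless)


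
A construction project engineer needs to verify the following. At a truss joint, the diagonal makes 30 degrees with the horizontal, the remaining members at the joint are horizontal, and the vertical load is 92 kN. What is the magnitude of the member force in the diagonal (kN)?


At the joint, only the diagonal has a vertical component, so vertical equilibrium gives:
F * sin(30) = 92
F = 92 / sin(30)
= 92 / 0.5
= 184.0 kN

184.0 kN


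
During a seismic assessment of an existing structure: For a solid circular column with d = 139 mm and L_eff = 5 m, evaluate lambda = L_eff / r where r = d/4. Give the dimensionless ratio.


Radius of gyration r = d / 4 = 139 / 4 = 34.75 mm
L_eff = 5000.0 mm
Slenderness ratio = L / r = 5000.0 / 34.75 = 143.88 (dimensionless)

143.88 (dimensionless)


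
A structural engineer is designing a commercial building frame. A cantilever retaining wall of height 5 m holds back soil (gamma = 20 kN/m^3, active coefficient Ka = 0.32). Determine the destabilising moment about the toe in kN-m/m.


Pa = 0.5 * Ka * gamma * H^2
= 0.5 * 0.32 * 20 * 5^2
= 80.0 kN/m
Arm = H / 3 = 5 / 3 = 1.6667 m
Mo = Pa * arm = Pa * H / 3 = 80.0 * 5 / 3 = 133.3333 kN-m/m

133.3333 kN-m/m


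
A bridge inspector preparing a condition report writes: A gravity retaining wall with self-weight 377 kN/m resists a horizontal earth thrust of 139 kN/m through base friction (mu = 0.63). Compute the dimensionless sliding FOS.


Resisting force = mu * W = 0.63 * 377 = 237.51 kN/m
FOS = Resisting / Driving = 237.51 / 139
= 1.7087 (dimensionless)

1.7087 (dimensionless)


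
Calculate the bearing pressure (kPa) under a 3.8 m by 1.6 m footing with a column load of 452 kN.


A = 3.8 * 1.6 = 6.08 m^2
q = P / A = 452 / 6.08
= 74.3421 kPa

74.3421 kPa


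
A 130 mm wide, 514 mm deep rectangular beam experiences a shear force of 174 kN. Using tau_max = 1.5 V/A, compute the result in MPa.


A = b * h = 130 * 514 = 66820 mm^2
V = 174 kN = 174000.0 N
tau_max = 1.5 * V / A = 1.5 * 174000.0 / 66820
= 3.906 MPa

3.906 MPa


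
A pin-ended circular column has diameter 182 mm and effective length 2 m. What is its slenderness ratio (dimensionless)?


Radius of gyration r = d / 4 = 182 / 4 = 45.5 mm
L_eff = 2000.0 mm
Slenderness ratio = L / r = 2000.0 / 45.5 = 43.96 (dimensionless)

43.96 (dimensionless)


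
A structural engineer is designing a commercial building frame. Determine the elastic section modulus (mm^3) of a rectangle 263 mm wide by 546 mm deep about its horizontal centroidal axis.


S = b * h^2 / 6
= 263 * 546^2 / 6
= 263 * 298116 / 6
= 13067418.0 mm^3

13067418.0 mm^3


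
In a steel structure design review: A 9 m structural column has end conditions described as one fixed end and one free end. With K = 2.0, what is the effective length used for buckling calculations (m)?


L_eff = K * L
= 2.0 * 9
= 18.0 m

18.0 m


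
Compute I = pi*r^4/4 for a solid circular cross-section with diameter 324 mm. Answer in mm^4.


r = d / 2 = 324 / 2 = 162.0 mm
I = pi * r^4 / 4 = pi * 162.0^4 / 4
= 540941049.82 mm^4

540941049.82 mm^4


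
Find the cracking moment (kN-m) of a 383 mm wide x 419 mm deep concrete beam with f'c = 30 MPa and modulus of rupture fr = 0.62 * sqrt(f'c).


fr = 0.62 * sqrt(30) = 0.62 * 5.4772 = 3.3959 MPa
I = 383 * 419^3 / 12 = 2347791883.08 mm^4
y_t = 209.5 mm
M_cr = fr * I / y_t = 3.3959 * 2347791883.08 / 209.5 N-mm
= 38.0564 kN-m

38.0564 kN-m


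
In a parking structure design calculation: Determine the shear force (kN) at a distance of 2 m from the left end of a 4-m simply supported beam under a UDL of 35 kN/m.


R_A = w * L / 2 = 35 * 4 / 2 = 70.0 kN
V(x) = R_A - w * x = 70.0 - 35 * 2
= 0.0 kN

0.0 kN


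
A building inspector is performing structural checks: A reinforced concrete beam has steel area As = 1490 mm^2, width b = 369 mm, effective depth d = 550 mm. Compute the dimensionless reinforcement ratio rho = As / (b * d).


rho = As / (b * d)
= 1490 / (369 * 550)
= 1490 / 202950
= 0.007342 (dimensionless)

0.007342 (dimensionless)


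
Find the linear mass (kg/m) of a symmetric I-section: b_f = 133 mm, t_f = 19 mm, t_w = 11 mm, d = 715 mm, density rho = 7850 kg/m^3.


A_flanges = 2 * 133 * 19 = 5054 mm^2
A_web = (715 - 2 * 19) * 11 = 7447 mm^2
A_total = 5054 + 7447 = 12501 mm^2 = 0.012501 m^2
Weight = rho * A = 7850 * 0.012501 = 98.1329 kg/m

98.1329 kg/m


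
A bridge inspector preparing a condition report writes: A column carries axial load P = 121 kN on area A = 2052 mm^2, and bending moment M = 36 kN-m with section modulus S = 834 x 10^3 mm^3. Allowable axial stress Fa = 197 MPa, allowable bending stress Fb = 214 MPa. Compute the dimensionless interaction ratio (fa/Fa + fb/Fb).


f_a = P / A = 121000.0 / 2052 = 58.9669 MPa
f_b = M / S = 36000000.0 / 834000.0 = 43.1655 MPa
Ratio = f_a / Fa + f_b / Fb
= 58.9669 / 197 + 43.1655 / 214
= 0.501 (dimensionless)

0.501 (dimensionless)


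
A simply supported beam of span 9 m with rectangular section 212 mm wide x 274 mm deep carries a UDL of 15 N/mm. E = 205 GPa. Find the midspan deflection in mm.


I = 212 * 274^3 / 12 = 363417890.67 mm^4
L = 9000.0 mm, w = 15 N/mm, E = 205000.0 MPa
delta = 5 * w * L^4 / (384 * E * I)
= 5 * 15 * 9000.0^4 / (384 * 205000.0 * 363417890.67)
= 17.2005 mm

17.2005 mm


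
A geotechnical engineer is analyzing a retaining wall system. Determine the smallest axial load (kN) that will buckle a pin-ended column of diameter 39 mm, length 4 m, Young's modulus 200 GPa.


I = pi * d^4 / 64 = 113560.77 mm^4
L = 4000.0 mm
P_cr = pi^2 * E * I / L^2
= 9.8696 * 200000.0 * 113560.77 / 4000.0^2
= 14010.0 N = 14.01 kN

14.01 kN


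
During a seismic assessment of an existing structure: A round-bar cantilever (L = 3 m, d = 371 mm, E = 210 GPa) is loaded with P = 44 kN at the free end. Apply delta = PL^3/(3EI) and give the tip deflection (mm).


I = pi * d^4 / 64 = pi * 371^4 / 64 = 929962715.94 mm^4
L = 3000.0 mm, P = 44000.0 N, E = 210000.0 MPa
delta = P * L^3 / (3 * E * I)
= 44000.0 * 3000.0^3 / (3 * 210000.0 * 929962715.94)
= 2.0277 mm

2.0277 mm


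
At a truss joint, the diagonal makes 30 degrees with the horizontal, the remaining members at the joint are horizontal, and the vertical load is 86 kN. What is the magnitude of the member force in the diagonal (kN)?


At the joint, only the diagonal has a vertical component, so vertical equilibrium gives:
F * sin(30) = 86
F = 86 / sin(30)
= 86 / 0.5
= 172.0 kN

172.0 kN


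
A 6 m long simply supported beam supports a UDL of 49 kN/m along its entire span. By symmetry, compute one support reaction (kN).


Total load = w * L = 49 * 6 = 294 kN
By symmetry, each reaction R = total / 2 = 294 / 2 = 147.0 kN

147.0 kN


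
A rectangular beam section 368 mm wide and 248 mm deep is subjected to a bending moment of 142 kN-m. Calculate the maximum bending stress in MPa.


I = b * h^3 / 12 = 368 * 248^3 / 12 = 467758421.33 mm^4
y = h / 2 = 248 / 2 = 124.0 mm
M = 142 kN-m = 142000000.0 N-mm
sigma = M * y / I = 142000000.0 * 124.0 / 467758421.33
= 37.64 MPa

37.64 MPa


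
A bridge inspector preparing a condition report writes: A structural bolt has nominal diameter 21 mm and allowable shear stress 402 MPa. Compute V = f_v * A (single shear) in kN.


A = pi * d^2 / 4 = pi * 21^2 / 4 = 346.3606 mm^2
V = f_v * A / 1000 = 402 * 346.3606 / 1000
= 139.237 kN

139.237 kN


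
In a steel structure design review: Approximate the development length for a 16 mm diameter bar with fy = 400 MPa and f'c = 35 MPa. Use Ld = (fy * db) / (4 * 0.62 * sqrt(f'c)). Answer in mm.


Ld = (fy * db) / (4 * 0.62 * sqrt(f'c))
= (400 * 16) / (4 * 0.62 * sqrt(35))
= 6400 / 14.6719
= 436.21 mm

436.21 mm


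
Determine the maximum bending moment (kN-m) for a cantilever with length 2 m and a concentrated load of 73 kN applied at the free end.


For a cantilever with a point load at the free end:
M_max = P * L = 73 * 2 = 146 kN-m

146 kN-m


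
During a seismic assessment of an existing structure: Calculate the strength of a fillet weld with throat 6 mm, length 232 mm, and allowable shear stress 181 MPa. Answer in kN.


Strength = throat * length * allowable stress
= 6 * 232 * 181 N
= 251952 N
= 251.95 kN

251.95 kN


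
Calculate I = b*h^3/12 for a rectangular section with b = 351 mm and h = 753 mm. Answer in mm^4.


I = b * h^3 / 12
= 351 * 753^3 / 12
= 351 * 426957777 / 12
= 12488514977.25 mm^4

12488514977.25 mm^4


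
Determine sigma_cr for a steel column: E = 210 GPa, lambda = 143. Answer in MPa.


sigma_cr = pi^2 * E / lambda^2
= 9.8696 * 210000.0 / 143^2
= 9.8696 * 210000.0 / 20449
= 101.3554 MPa

101.3554 MPa


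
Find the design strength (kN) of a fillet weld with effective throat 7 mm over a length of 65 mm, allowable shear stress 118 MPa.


Strength = throat * length * allowable stress
= 7 * 65 * 118 N
= 53690 N
= 53.69 kN

53.69 kN


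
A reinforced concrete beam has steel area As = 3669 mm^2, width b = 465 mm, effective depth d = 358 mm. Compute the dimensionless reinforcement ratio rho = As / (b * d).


rho = As / (b * d)
= 3669 / (465 * 358)
= 3669 / 166470
= 0.02204 (dimensionless)

0.02204 (dimensionless)


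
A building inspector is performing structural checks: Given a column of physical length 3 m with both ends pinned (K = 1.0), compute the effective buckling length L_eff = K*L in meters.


L_eff = K * L
= 1.0 * 3
= 3.0 m

3.0 m


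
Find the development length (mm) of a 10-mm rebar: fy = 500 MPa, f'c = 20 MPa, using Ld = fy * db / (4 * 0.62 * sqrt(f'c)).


Ld = (fy * db) / (4 * 0.62 * sqrt(f'c))
= (500 * 10) / (4 * 0.62 * sqrt(20))
= 5000 / 11.0909
= 450.82 mm

450.82 mm


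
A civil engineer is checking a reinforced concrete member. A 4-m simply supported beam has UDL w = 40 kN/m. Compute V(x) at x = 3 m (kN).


R_A = w * L / 2 = 40 * 4 / 2 = 80.0 kN
V(x) = R_A - w * x = 80.0 - 40 * 3
= -40.0 kN

-40.0 kN


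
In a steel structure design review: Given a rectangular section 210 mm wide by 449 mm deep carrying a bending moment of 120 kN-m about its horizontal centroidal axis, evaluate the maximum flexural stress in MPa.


I = b * h^3 / 12 = 210 * 449^3 / 12 = 1584079857.5 mm^4
y = h / 2 = 449 / 2 = 224.5 mm
M = 120 kN-m = 120000000.0 N-mm
sigma = M * y / I = 120000000.0 * 224.5 / 1584079857.5
= 17.01 MPa

17.01 MPa


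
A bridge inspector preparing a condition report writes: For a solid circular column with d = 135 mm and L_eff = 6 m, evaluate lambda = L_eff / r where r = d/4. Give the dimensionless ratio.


Radius of gyration r = d / 4 = 135 / 4 = 33.75 mm
L_eff = 6000.0 mm
Slenderness ratio = L / r = 6000.0 / 33.75 = 177.78 (dimensionless)

177.78 (dimensionless)


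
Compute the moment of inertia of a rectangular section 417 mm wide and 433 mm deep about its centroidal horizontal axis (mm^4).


I = b * h^3 / 12
= 417 * 433^3 / 12
= 417 * 81182737 / 12
= 2821100110.75 mm^4

2821100110.75 mm^4


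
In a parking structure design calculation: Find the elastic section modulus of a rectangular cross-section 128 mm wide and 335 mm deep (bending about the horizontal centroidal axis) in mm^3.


S = b * h^2 / 6
= 128 * 335^2 / 6
= 128 * 112225 / 6
= 2394133.33 mm^3

2394133.33 mm^3


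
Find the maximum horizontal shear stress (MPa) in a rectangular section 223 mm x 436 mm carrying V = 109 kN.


A = b * h = 223 * 436 = 97228 mm^2
V = 109 kN = 109000.0 N
tau_max = 1.5 * V / A = 1.5 * 109000.0 / 97228
= 1.6816 MPa

1.6816 MPa


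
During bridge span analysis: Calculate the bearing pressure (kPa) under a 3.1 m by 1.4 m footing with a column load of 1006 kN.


A = 3.1 * 1.4 = 4.34 m^2
q = P / A = 1006 / 4.34
= 231.7972 kPa

231.7972 kPa


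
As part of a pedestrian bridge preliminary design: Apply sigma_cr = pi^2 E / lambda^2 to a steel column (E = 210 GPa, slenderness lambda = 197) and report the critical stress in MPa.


sigma_cr = pi^2 * E / lambda^2
= 9.8696 * 210000.0 / 197^2
= 9.8696 * 210000.0 / 38809
= 53.4056 MPa

53.4056 MPa


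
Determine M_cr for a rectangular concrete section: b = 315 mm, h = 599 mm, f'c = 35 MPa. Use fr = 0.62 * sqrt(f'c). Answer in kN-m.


fr = 0.62 * sqrt(35) = 0.62 * 5.9161 = 3.668 MPa
I = 315 * 599^3 / 12 = 5641697223.75 mm^4
y_t = 299.5 mm
M_cr = fr * I / y_t = 3.668 * 5641697223.75 / 299.5 N-mm
= 69.0937 kN-m

69.0937 kN-m


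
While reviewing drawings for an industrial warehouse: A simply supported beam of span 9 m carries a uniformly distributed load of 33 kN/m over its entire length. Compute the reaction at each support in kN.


Total load = w * L = 33 * 9 = 297 kN
By symmetry, each reaction R = total / 2 = 297 / 2 = 148.5 kN

148.5 kN


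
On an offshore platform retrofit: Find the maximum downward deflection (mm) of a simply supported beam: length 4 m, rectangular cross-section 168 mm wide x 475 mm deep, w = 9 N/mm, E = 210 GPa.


I = 168 * 475^3 / 12 = 1500406250.0 mm^4
L = 4000.0 mm, w = 9 N/mm, E = 210000.0 MPa
delta = 5 * w * L^4 / (384 * E * I)
= 5 * 9 * 4000.0^4 / (384 * 210000.0 * 1500406250.0)
= 0.0952 mm

0.0952 mm


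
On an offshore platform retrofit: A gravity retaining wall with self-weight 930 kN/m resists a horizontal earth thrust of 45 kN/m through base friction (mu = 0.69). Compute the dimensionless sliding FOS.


Resisting force = mu * W = 0.69 * 930 = 641.7 kN/m
FOS = Resisting / Driving = 641.7 / 45
= 14.26 (dimensionless)

14.26 (dimensionless)


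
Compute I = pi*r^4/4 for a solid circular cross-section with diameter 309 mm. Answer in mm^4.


r = d / 2 = 309 / 2 = 154.5 mm
I = pi * r^4 / 4 = pi * 154.5^4 / 4
= 447511104.58 mm^4

447511104.58 mm^4


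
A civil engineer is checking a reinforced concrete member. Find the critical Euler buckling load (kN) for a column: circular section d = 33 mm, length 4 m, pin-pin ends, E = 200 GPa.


I = pi * d^4 / 64 = 58213.76 mm^4
L = 4000.0 mm
P_cr = pi^2 * E * I / L^2
= 9.8696 * 200000.0 * 58213.76 / 4000.0^2
= 7181.83 N = 7.1818 kN

7.1818 kN


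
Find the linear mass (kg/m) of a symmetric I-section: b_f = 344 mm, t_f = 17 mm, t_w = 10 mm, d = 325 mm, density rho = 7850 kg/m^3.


A_flanges = 2 * 344 * 17 = 11696 mm^2
A_web = (325 - 2 * 17) * 10 = 2910 mm^2
A_total = 11696 + 2910 = 14606 mm^2 = 0.014606 m^2
Weight = rho * A = 7850 * 0.014606 = 114.6571 kg/m

114.6571 kg/m


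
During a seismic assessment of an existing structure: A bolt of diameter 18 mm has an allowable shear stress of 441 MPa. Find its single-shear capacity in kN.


A = pi * d^2 / 4 = pi * 18^2 / 4 = 254.469 mm^2
V = f_v * A / 1000 = 441 * 254.469 / 1000
= 112.2208 kN

112.2208 kN


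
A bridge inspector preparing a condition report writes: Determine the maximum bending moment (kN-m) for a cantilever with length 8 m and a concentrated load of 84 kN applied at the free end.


For a cantilever with a point load at the free end:
M_max = P * L = 84 * 8 = 672 kN-m

672 kN-m


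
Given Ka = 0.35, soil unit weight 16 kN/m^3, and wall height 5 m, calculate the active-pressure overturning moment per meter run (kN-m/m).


Pa = 0.5 * Ka * gamma * H^2
= 0.5 * 0.35 * 16 * 5^2
= 70.0 kN/m
Arm = H / 3 = 5 / 3 = 1.6667 m
Mo = Pa * arm = Pa * H / 3 = 70.0 * 5 / 3 = 116.6667 kN-m/m

116.6667 kN-m/m


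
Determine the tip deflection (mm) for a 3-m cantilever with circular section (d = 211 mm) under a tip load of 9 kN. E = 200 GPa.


I = pi * d^4 / 64 = pi * 211^4 / 64 = 97297060.54 mm^4
L = 3000.0 mm, P = 9000.0 N, E = 200000.0 MPa
delta = P * L^3 / (3 * E * I)
= 9000.0 * 3000.0^3 / (3 * 200000.0 * 97297060.54)
= 4.1625 mm

4.1625 mm


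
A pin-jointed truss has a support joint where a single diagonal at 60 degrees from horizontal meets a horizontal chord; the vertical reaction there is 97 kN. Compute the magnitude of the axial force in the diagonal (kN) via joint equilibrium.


At the joint, only the diagonal has a vertical component, so vertical equilibrium gives:
F * sin(60) = 97
F = 97 / sin(60)
= 97 / 0.866025
= 112.01 kN

112.01 kN


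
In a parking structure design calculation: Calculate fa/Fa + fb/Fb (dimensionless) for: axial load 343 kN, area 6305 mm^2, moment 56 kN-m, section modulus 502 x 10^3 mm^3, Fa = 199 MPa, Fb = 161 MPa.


f_a = P / A = 343000.0 / 6305 = 54.4013 MPa
f_b = M / S = 56000000.0 / 502000.0 = 111.5538 MPa
Ratio = f_a / Fa + f_b / Fb
= 54.4013 / 199 + 111.5538 / 161
= 0.9663 (dimensionless)

0.9663 (dimensionless)


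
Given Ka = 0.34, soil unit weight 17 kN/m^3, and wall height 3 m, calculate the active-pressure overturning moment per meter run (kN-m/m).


Pa = 0.5 * Ka * gamma * H^2
= 0.5 * 0.34 * 17 * 3^2
= 26.01 kN/m
Arm = H / 3 = 3 / 3 = 1.0 m
Mo = Pa * arm = Pa * H / 3 = 26.01 * 3 / 3 = 26.01 kN-m/m

26.01 kN-m/m


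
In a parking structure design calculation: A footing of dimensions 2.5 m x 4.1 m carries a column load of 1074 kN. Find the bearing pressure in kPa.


A = 2.5 * 4.1 = 10.25 m^2
q = P / A = 1074 / 10.25
= 104.7805 kPa

104.7805 kPa


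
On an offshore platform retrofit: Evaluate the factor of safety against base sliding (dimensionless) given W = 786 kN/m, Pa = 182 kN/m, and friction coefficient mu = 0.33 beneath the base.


Resisting force = mu * W = 0.33 * 786 = 259.38 kN/m
FOS = Resisting / Driving = 259.38 / 182
= 1.4252 (dimensionless)

1.4252 (dimensionless)


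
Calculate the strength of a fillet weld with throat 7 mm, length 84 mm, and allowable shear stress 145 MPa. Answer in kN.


Strength = throat * length * allowable stress
= 7 * 84 * 145 N
= 85260 N
= 85.26 kN

85.26 kN


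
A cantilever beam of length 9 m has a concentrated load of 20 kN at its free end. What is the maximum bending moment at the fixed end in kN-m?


For a cantilever with a point load at the free end:
M_max = P * L = 20 * 9 = 180 kN-m

180 kN-m


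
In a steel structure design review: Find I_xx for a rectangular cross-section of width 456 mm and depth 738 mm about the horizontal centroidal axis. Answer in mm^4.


I = b * h^3 / 12
= 456 * 738^3 / 12
= 456 * 401947272 / 12
= 15273996336.0 mm^4

15273996336.0 mm^4


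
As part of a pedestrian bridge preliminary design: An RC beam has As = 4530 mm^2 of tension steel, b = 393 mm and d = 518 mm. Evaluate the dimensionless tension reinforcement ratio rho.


rho = As / (b * d)
= 4530 / (393 * 518)
= 4530 / 203574
= 0.022252 (dimensionless)

0.022252 (dimensionless)


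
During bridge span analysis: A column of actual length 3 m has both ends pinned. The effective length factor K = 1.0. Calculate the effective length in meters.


L_eff = K * L
= 1.0 * 3
= 3.0 m

3.0 m


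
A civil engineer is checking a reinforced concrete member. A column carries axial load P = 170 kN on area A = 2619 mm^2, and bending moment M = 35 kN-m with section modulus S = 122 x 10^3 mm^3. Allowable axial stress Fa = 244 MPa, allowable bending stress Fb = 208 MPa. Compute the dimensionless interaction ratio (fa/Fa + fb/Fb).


f_a = P / A = 170000.0 / 2619 = 64.9103 MPa
f_b = M / S = 35000000.0 / 122000.0 = 286.8852 MPa
Ratio = f_a / Fa + f_b / Fb
= 64.9103 / 244 + 286.8852 / 208
= 1.6453 (dimensionless)

1.6453 (dimensionless)


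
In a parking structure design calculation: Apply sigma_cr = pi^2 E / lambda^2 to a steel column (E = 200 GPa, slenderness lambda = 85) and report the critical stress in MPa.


sigma_cr = pi^2 * E / lambda^2
= 9.8696 * 200000.0 / 85^2
= 9.8696 * 200000.0 / 7225
= 273.207 MPa

273.207 MPa


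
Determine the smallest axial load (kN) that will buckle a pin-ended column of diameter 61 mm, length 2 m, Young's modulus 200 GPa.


I = pi * d^4 / 64 = 679656.13 mm^4
L = 2000.0 mm
P_cr = pi^2 * E * I / L^2
= 9.8696 * 200000.0 * 679656.13 / 2000.0^2
= 335396.86 N = 335.3969 kN

335.3969 kN


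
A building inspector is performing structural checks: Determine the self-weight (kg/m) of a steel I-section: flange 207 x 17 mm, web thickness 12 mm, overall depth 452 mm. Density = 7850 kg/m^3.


A_flanges = 2 * 207 * 17 = 7038 mm^2
A_web = (452 - 2 * 17) * 12 = 5016 mm^2
A_total = 7038 + 5016 = 12054 mm^2 = 0.012054 m^2
Weight = rho * A = 7850 * 0.012054 = 94.6239 kg/m

94.6239 kg/m


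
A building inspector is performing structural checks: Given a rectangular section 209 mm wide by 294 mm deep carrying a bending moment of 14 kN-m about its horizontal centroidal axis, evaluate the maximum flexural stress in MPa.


I = b * h^3 / 12 = 209 * 294^3 / 12 = 442595538.0 mm^4
y = h / 2 = 294 / 2 = 147.0 mm
M = 14 kN-m = 14000000.0 N-mm
sigma = M * y / I = 14000000.0 * 147.0 / 442595538.0
= 4.65 MPa

4.65 MPa


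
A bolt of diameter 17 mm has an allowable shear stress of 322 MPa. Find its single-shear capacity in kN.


A = pi * d^2 / 4 = pi * 17^2 / 4 = 226.9801 mm^2
V = f_v * A / 1000 = 322 * 226.9801 / 1000
= 73.0876 kN

73.0876 kN


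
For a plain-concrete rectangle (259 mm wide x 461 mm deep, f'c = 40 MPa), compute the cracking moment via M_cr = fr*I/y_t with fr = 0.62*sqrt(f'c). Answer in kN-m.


fr = 0.62 * sqrt(40) = 0.62 * 6.3246 = 3.9212 MPa
I = 259 * 461^3 / 12 = 2114566239.92 mm^4
y_t = 230.5 mm
M_cr = fr * I / y_t = 3.9212 * 2114566239.92 / 230.5 N-mm
= 35.9726 kN-m

35.9726 kN-m


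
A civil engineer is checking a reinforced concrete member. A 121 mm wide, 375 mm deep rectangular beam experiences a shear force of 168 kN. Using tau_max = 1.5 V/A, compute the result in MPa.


A = b * h = 121 * 375 = 45375 mm^2
V = 168 kN = 168000.0 N
tau_max = 1.5 * V / A = 1.5 * 168000.0 / 45375
= 5.5537 MPa

5.5537 MPa


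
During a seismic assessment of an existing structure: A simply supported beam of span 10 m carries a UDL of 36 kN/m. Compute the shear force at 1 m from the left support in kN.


R_A = w * L / 2 = 36 * 10 / 2 = 180.0 kN
V(x) = R_A - w * x = 180.0 - 36 * 1
= 144.0 kN

144.0 kN


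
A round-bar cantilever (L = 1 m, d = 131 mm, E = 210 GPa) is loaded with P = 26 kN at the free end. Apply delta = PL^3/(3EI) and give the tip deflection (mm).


I = pi * d^4 / 64 = pi * 131^4 / 64 = 14456231.07 mm^4
L = 1000.0 mm, P = 26000.0 N, E = 210000.0 MPa
delta = P * L^3 / (3 * E * I)
= 26000.0 * 1000.0^3 / (3 * 210000.0 * 14456231.07)
= 2.8548 mm

2.8548 mm


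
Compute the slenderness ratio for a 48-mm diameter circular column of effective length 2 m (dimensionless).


Radius of gyration r = d / 4 = 48 / 4 = 12.0 mm
L_eff = 2000.0 mm
Slenderness ratio = L / r = 2000.0 / 12.0 = 166.67 (dimensionless)

166.67 (dimensionless)


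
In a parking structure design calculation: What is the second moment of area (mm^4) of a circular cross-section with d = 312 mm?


r = d / 2 = 312 / 2 = 156.0 mm
I = pi * r^4 / 4 = pi * 156.0^4 / 4
= 465144912.01 mm^4

465144912.01 mm^4


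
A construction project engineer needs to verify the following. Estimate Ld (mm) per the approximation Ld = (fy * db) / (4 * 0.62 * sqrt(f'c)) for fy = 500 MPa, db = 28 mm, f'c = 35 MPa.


Ld = (fy * db) / (4 * 0.62 * sqrt(f'c))
= (500 * 28) / (4 * 0.62 * sqrt(35))
= 14000 / 14.6719
= 954.21 mm

954.21 mm


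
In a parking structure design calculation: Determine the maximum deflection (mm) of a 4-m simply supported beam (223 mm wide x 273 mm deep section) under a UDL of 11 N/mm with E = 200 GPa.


I = 223 * 273^3 / 12 = 378104249.25 mm^4
L = 4000.0 mm, w = 11 N/mm, E = 200000.0 MPa
delta = 5 * w * L^4 / (384 * E * I)
= 5 * 11 * 4000.0^4 / (384 * 200000.0 * 378104249.25)
= 0.4849 mm

0.4849 mm


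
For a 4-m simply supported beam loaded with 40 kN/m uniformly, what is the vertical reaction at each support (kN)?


Total load = w * L = 40 * 4 = 160 kN
By symmetry, each reaction R = total / 2 = 160 / 2 = 80.0 kN

80.0 kN


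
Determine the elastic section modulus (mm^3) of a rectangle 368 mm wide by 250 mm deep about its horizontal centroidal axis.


S = b * h^2 / 6
= 368 * 250^2 / 6
= 368 * 62500 / 6
= 3833333.33 mm^3

3833333.33 mm^3


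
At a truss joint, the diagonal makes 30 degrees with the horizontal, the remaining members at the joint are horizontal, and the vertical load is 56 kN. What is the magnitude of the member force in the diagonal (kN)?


At the joint, only the diagonal has a vertical component, so vertical equilibrium gives:
F * sin(30) = 56
F = 56 / sin(30)
= 56 / 0.5
= 112.0 kN

112.0 kN


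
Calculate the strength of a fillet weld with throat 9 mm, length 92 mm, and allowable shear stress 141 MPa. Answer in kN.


Strength = throat * length * allowable stress
= 9 * 92 * 141 N
= 116748 N
= 116.75 kN

116.75 kN


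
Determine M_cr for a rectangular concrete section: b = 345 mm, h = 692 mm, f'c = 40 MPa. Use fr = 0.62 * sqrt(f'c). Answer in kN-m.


fr = 0.62 * sqrt(40) = 0.62 * 6.3246 = 3.9212 MPa
I = 345 * 692^3 / 12 = 9526999280.0 mm^4
y_t = 346.0 mm
M_cr = fr * I / y_t = 3.9212 * 9526999280.0 / 346.0 N-mm
= 107.9697 kN-m

107.9697 kN-m


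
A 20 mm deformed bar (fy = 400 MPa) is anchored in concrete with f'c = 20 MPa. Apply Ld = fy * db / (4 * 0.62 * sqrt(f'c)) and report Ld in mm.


Ld = (fy * db) / (4 * 0.62 * sqrt(f'c))
= (400 * 20) / (4 * 0.62 * sqrt(20))
= 8000 / 11.0909
= 721.31 mm

721.31 mm


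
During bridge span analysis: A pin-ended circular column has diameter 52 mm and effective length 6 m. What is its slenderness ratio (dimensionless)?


Radius of gyration r = d / 4 = 52 / 4 = 13.0 mm
L_eff = 6000.0 mm
Slenderness ratio = L / r = 6000.0 / 13.0 = 461.54 (dimensionless)

461.54 (dimensionless)


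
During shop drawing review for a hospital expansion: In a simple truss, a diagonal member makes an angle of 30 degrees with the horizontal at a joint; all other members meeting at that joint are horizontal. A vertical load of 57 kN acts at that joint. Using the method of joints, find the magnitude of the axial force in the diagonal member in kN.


At the joint, only the diagonal has a vertical component, so vertical equilibrium gives:
F * sin(30) = 57
F = 57 / sin(30)
= 57 / 0.5
= 114.0 kN

114.0 kN


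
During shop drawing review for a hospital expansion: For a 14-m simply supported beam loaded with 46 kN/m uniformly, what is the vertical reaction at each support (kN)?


Total load = w * L = 46 * 14 = 644 kN
By symmetry, each reaction R = total / 2 = 644 / 2 = 322.0 kN

322.0 kN


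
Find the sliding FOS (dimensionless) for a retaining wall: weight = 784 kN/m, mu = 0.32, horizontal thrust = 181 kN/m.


Resisting force = mu * W = 0.32 * 784 = 250.88 kN/m
FOS = Resisting / Driving = 250.88 / 181
= 1.3861 (dimensionless)

1.3861 (dimensionless)


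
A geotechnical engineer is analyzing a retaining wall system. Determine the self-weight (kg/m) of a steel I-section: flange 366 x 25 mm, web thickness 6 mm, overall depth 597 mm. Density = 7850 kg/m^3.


A_flanges = 2 * 366 * 25 = 18300 mm^2
A_web = (597 - 2 * 25) * 6 = 3282 mm^2
A_total = 18300 + 3282 = 21582 mm^2 = 0.021582 m^2
Weight = rho * A = 7850 * 0.021582 = 169.4187 kg/m

169.4187 kg/m


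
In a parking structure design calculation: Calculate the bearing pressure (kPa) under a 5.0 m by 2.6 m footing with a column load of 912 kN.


A = 5.0 * 2.6 = 13.0 m^2
q = P / A = 912 / 13.0
= 70.1538 kPa

70.1538 kPa


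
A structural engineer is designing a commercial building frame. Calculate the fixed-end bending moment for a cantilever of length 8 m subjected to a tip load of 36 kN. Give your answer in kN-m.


For a cantilever with a point load at the free end:
M_max = P * L = 36 * 8 = 288 kN-m

288 kN-m


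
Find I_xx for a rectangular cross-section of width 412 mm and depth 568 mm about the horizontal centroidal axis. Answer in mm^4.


I = b * h^3 / 12
= 412 * 568^3 / 12
= 412 * 183250432 / 12
= 6291598165.33 mm^4

6291598165.33 mm^4


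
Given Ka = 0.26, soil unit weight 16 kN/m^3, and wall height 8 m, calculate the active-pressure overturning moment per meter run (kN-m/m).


Pa = 0.5 * Ka * gamma * H^2
= 0.5 * 0.26 * 16 * 8^2
= 133.12 kN/m
Arm = H / 3 = 8 / 3 = 2.6667 m
Mo = Pa * arm = Pa * H / 3 = 133.12 * 8 / 3 = 354.9867 kN-m/m

354.9867 kN-m/m


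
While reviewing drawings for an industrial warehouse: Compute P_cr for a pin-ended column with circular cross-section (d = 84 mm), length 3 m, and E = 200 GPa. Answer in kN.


I = pi * d^4 / 64 = 2443920.32 mm^4
L = 3000.0 mm
P_cr = pi^2 * E * I / L^2
= 9.8696 * 200000.0 * 2443920.32 / 3000.0^2
= 536011.71 N = 536.0117 kN

536.0117 kN


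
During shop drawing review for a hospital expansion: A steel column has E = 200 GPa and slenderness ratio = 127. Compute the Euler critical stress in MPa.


sigma_cr = pi^2 * E / lambda^2
= 9.8696 * 200000.0 / 127^2
= 9.8696 * 200000.0 / 16129
= 122.3833 MPa

122.3833 MPa


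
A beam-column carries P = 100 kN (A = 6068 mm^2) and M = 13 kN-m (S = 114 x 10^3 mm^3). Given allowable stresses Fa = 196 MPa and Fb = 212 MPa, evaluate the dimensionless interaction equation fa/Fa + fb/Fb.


f_a = P / A = 100000.0 / 6068 = 16.4799 MPa
f_b = M / S = 13000000.0 / 114000.0 = 114.0351 MPa
Ratio = f_a / Fa + f_b / Fb
= 16.4799 / 196 + 114.0351 / 212
= 0.622 (dimensionless)

0.622 (dimensionless)


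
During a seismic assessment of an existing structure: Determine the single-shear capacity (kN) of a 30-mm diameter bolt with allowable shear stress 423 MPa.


A = pi * d^2 / 4 = pi * 30^2 / 4 = 706.8583 mm^2
V = f_v * A / 1000 = 423 * 706.8583 / 1000
= 299.0011 kN

299.0011 kN


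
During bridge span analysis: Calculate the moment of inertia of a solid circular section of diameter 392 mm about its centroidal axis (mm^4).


r = d / 2 = 392 / 2 = 196.0 mm
I = pi * r^4 / 4 = pi * 196.0^4 / 4
= 1159082014.14 mm^4

1159082014.14 mm^4


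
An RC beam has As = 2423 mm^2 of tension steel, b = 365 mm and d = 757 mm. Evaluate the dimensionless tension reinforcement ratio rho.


rho = As / (b * d)
= 2423 / (365 * 757)
= 2423 / 276305
= 0.008769 (dimensionless)

0.008769 (dimensionless)


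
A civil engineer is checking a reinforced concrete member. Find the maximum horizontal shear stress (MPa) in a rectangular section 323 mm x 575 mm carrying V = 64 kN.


A = b * h = 323 * 575 = 185725 mm^2
V = 64 kN = 64000.0 N
tau_max = 1.5 * V / A = 1.5 * 64000.0 / 185725
= 0.5169 MPa

0.5169 MPa


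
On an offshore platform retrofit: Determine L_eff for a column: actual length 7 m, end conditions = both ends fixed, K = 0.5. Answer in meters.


L_eff = K * L
= 0.5 * 7
= 3.5 m

3.5 m


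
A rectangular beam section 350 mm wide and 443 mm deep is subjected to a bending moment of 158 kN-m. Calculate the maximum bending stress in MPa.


I = b * h^3 / 12 = 350 * 443^3 / 12 = 2535700620.83 mm^4
y = h / 2 = 443 / 2 = 221.5 mm
M = 158 kN-m = 158000000.0 N-mm
sigma = M * y / I = 158000000.0 * 221.5 / 2535700620.83
= 13.8 MPa

13.8 MPa


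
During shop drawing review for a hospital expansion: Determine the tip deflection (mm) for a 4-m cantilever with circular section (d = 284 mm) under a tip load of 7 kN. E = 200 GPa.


I = pi * d^4 / 64 = pi * 284^4 / 64 = 319332601.38 mm^4
L = 4000.0 mm, P = 7000.0 N, E = 200000.0 MPa
delta = P * L^3 / (3 * E * I)
= 7000.0 * 4000.0^3 / (3 * 200000.0 * 319332601.38)
= 2.3382 mm

2.3382 mm


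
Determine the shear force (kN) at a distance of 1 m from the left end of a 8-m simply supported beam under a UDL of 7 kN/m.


R_A = w * L / 2 = 7 * 8 / 2 = 28.0 kN
V(x) = R_A - w * x = 28.0 - 7 * 1
= 21.0 kN

21.0 kN


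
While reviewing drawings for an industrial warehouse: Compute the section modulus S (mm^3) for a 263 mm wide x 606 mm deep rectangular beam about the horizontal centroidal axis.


S = b * h^2 / 6
= 263 * 606^2 / 6
= 263 * 367236 / 6
= 16097178.0 mm^3

16097178.0 mm^3


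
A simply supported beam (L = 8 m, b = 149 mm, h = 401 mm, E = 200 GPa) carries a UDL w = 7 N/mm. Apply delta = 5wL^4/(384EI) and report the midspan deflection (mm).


I = 149 * 401^3 / 12 = 800641579.08 mm^4
L = 8000.0 mm, w = 7 N/mm, E = 200000.0 MPa
delta = 5 * w * L^4 / (384 * E * I)
= 5 * 7 * 8000.0^4 / (384 * 200000.0 * 800641579.08)
= 2.3315 mm

2.3315 mm


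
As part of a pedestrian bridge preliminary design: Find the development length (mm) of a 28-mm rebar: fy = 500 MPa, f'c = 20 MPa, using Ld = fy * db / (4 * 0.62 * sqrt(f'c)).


Ld = (fy * db) / (4 * 0.62 * sqrt(f'c))
= (500 * 28) / (4 * 0.62 * sqrt(20))
= 14000 / 11.0909
= 1262.3 mm

1262.3 mm


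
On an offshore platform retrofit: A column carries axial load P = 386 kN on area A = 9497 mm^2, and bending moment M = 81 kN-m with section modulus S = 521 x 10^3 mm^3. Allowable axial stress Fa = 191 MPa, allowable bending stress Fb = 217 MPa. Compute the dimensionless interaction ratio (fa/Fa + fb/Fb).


f_a = P / A = 386000.0 / 9497 = 40.6444 MPa
f_b = M / S = 81000000.0 / 521000.0 = 155.4702 MPa
Ratio = f_a / Fa + f_b / Fb
= 40.6444 / 191 + 155.4702 / 217
= 0.9293 (dimensionless)

0.9293 (dimensionless)


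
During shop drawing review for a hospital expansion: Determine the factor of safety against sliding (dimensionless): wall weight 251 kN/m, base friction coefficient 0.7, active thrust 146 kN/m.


Resisting force = mu * W = 0.7 * 251 = 175.7 kN/m
FOS = Resisting / Driving = 175.7 / 146
= 1.2034 (dimensionless)

1.2034 (dimensionless)
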